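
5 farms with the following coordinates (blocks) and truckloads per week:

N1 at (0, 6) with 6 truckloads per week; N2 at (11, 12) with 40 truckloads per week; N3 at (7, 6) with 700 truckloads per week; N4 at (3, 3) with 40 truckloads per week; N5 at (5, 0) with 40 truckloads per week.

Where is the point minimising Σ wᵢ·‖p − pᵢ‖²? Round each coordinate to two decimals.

(6.85, 5.85)

The minimiser of Σwᵢ‖p−pᵢ‖² is the weighted centroid p* = (Σwᵢpᵢ)/(Σwᵢ).
Σwᵢ = 826.
Σwᵢxᵢ = 6·0 + 40·11 + 700·7 + 40·3 + 40·5 = 5660.
Σwᵢyᵢ = 6·6 + 40·12 + 700·6 + 40·3 + 40·0 = 4836.
x* = 5660/826 = 6.85, y* = 4836/826 = 5.85.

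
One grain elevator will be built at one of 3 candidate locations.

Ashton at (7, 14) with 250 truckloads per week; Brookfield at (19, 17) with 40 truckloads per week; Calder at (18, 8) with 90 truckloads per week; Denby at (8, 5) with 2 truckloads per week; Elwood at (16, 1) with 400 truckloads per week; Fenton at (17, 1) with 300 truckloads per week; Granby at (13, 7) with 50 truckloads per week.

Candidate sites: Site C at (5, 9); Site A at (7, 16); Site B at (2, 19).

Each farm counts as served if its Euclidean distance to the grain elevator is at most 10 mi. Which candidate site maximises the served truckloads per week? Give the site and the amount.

Coverage radius r = 10 mi; a point is covered iff (Δx)²+(Δy)² ≤ 10² = 100.
  Site C (5, 9): covers {Ashton, Denby, Granby} → 302
  Site A (7, 16): covers {Ashton} → 250
  Site B (2, 19): covers {Ashton} → 250
Maximum coverage at Site C: 302 truckloads per week.

Site C, covering 302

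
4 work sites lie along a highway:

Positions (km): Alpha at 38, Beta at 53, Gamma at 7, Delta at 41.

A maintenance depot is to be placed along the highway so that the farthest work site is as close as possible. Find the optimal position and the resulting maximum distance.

location 30, max distance 23

The 1-center on a line is the midpoint of the two extreme points: leftmost at 7, rightmost at 53.
Optimal location = (7 + 53)/2 = 30; maximum distance = (53 − 7)/2 = 23.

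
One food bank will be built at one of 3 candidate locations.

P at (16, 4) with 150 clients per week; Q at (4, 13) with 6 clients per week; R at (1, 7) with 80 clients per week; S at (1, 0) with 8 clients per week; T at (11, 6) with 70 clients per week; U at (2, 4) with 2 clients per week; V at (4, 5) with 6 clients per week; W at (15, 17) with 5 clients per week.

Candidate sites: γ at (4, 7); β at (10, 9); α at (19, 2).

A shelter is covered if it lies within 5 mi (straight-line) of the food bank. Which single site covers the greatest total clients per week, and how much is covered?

Coverage radius r = 5 mi; a point is covered iff (Δx)²+(Δy)² ≤ 5² = 25.
  γ (4, 7): covers {R, U, V} → 88
  β (10, 9): covers {T} → 70
  α (19, 2): covers {P} → 150
Maximum coverage at α: 150 clients per week.

α, covering 150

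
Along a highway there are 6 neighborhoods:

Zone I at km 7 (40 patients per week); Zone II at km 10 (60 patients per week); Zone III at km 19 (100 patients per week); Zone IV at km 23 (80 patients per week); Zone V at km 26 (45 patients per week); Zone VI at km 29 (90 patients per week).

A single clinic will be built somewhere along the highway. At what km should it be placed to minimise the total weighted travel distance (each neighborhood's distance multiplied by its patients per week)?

x = 23

For a sum of weighted absolute distances on a line, the optimum is the weighted median (not the mean). Total weight W = 415; half-weight = 207.5.
Sort by position and accumulate weight:
  km 7 (Zone I, w=40) → cum 40
  km 10 (Zone II, w=60) → cum 100
  km 19 (Zone III, w=100) → cum 200
  km 23 (Zone IV, w=80) → cum 280  ≥ 207.5 → median here
  km 26 (Zone V, w=45) → cum 325
  km 29 (Zone VI, w=90) → cum 415
Optimal location: km 23.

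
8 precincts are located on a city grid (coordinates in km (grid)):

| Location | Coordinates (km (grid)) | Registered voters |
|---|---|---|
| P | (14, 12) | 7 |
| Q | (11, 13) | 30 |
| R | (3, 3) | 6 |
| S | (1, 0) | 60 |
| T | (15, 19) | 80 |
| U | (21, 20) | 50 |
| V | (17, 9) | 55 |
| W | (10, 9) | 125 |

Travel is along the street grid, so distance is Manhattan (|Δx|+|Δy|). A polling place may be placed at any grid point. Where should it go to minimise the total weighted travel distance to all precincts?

Manhattan distance separates: Σwᵢ(|x−xᵢ|+|y−yᵢ|) = Σwᵢ|x−xᵢ| + Σwᵢ|y−yᵢ|, so x and y are optimised independently as 1-D weighted medians.
Total weight W = 413; half = 206.5.
x-coordinate, sorted with cumulative weight:
  x=1 (S, w=60) cum 60
  x=3 (R, w=6) cum 66
  x=10 (W, w=125) cum 191
  x=11 (Q, w=30) cum 221  ← median
  x=14 (P, w=7) cum 228
  x=15 (T, w=80) cum 308
  x=17 (V, w=55) cum 363
  x=21 (U, w=50) cum 413
⇒ x* = 11
y-coordinate, sorted with cumulative weight:
  y=0 (S, w=60) cum 60
  y=3 (R, w=6) cum 66
  y=9 (V, w=55) cum 121
  y=9 (W, w=125) cum 246  ← median
  y=12 (P, w=7) cum 253
  y=13 (Q, w=30) cum 283
  y=19 (T, w=80) cum 363
  y=20 (U, w=50) cum 413
⇒ y* = 9

(11, 9)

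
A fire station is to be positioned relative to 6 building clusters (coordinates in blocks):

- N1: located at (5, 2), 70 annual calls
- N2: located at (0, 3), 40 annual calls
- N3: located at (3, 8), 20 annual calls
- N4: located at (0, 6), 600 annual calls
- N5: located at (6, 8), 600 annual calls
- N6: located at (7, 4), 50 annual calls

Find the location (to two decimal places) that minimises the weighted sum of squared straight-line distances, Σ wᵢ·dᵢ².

(3.16, 6.54)

The minimiser of Σwᵢ‖p−pᵢ‖² is the weighted centroid p* = (Σwᵢpᵢ)/(Σwᵢ).
Σwᵢ = 1380.
Σwᵢxᵢ = 70·5 + 40·0 + 20·3 + 600·0 + 600·6 + 50·7 = 4360.
Σwᵢyᵢ = 70·2 + 40·3 + 20·8 + 600·6 + 600·8 + 50·4 = 9020.
x* = 4360/1380 = 3.16, y* = 9020/1380 = 6.54.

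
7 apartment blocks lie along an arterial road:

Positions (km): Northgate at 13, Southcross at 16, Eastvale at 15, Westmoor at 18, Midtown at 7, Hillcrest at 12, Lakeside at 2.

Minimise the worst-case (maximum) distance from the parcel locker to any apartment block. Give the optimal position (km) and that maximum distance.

The 1-center on a line is the midpoint of the two extreme points: leftmost at 2, rightmost at 18.
Optimal location = (2 + 18)/2 = 10; maximum distance = (18 − 2)/2 = 8.

location 10, max distance 8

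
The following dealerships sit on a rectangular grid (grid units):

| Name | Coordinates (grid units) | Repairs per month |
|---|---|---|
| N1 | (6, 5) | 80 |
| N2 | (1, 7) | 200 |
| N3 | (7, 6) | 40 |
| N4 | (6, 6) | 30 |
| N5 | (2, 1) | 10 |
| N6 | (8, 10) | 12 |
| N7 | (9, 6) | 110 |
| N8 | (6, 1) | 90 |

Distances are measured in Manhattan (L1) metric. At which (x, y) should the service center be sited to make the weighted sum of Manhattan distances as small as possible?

(6, 6)

Manhattan distance separates: Σwᵢ(|x−xᵢ|+|y−yᵢ|) = Σwᵢ|x−xᵢ| + Σwᵢ|y−yᵢ|, so x and y are optimised independently as 1-D weighted medians.
Total weight W = 572; half = 286.
x-coordinate, sorted with cumulative weight:
  x=1 (N2, w=200) cum 200
  x=2 (N5, w=10) cum 210
  x=6 (N1, w=80) cum 290  ← median
  x=6 (N4, w=30) cum 320
  x=6 (N8, w=90) cum 410
  x=7 (N3, w=40) cum 450
  x=8 (N6, w=12) cum 462
  x=9 (N7, w=110) cum 572
⇒ x* = 6
y-coordinate, sorted with cumulative weight:
  y=1 (N5, w=10) cum 10
  y=1 (N8, w=90) cum 100
  y=5 (N1, w=80) cum 180
  y=6 (N3, w=40) cum 220
  y=6 (N4, w=30) cum 250
  y=6 (N7, w=110) cum 360  ← median
  y=7 (N2, w=200) cum 560
  y=10 (N6, w=12) cum 572
⇒ y* = 6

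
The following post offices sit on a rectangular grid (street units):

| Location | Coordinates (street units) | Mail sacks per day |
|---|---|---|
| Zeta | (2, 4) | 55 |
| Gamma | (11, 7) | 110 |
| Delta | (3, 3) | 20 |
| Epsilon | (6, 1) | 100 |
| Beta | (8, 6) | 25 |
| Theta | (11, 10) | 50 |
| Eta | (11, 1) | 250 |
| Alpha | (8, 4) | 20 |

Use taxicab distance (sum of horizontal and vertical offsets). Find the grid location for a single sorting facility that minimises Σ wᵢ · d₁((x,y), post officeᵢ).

(11, 1)

Manhattan distance separates: Σwᵢ(|x−xᵢ|+|y−yᵢ|) = Σwᵢ|x−xᵢ| + Σwᵢ|y−yᵢ|, so x and y are optimised independently as 1-D weighted medians.
Total weight W = 630; half = 315.
x-coordinate, sorted with cumulative weight:
  x=2 (Zeta, w=55) cum 55
  x=3 (Delta, w=20) cum 75
  x=6 (Epsilon, w=100) cum 175
  x=8 (Beta, w=25) cum 200
  x=8 (Alpha, w=20) cum 220
  x=11 (Gamma, w=110) cum 330  ← median
  x=11 (Theta, w=50) cum 380
  x=11 (Eta, w=250) cum 630
⇒ x* = 11
y-coordinate, sorted with cumulative weight:
  y=1 (Epsilon, w=100) cum 100
  y=1 (Eta, w=250) cum 350  ← median
  y=3 (Delta, w=20) cum 370
  y=4 (Zeta, w=55) cum 425
  y=4 (Alpha, w=20) cum 445
  y=6 (Beta, w=25) cum 470
  y=7 (Gamma, w=110) cum 580
  y=10 (Theta, w=50) cum 630
⇒ y* = 1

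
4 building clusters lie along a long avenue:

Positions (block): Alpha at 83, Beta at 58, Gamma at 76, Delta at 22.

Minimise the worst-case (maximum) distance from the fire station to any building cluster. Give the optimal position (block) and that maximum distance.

The 1-center on a line is the midpoint of the two extreme points: leftmost at 22, rightmost at 83.
Optimal location = (22 + 83)/2 = 52.5; maximum distance = (83 − 22)/2 = 30.5.

location 52.5, max distance 30.5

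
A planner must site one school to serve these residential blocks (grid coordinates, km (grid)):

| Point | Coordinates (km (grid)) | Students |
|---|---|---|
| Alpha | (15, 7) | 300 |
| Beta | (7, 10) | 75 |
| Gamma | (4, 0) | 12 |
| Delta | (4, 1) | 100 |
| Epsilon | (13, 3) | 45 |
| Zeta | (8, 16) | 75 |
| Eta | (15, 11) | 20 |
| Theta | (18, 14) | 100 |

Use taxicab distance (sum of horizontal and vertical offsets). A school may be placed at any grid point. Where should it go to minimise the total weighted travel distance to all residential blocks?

Manhattan distance separates: Σwᵢ(|x−xᵢ|+|y−yᵢ|) = Σwᵢ|x−xᵢ| + Σwᵢ|y−yᵢ|, so x and y are optimised independently as 1-D weighted medians.
Total weight W = 727; half = 363.5.
x-coordinate, sorted with cumulative weight:
  x=4 (Gamma, w=12) cum 12
  x=4 (Delta, w=100) cum 112
  x=7 (Beta, w=75) cum 187
  x=8 (Zeta, w=75) cum 262
  x=13 (Epsilon, w=45) cum 307
  x=15 (Alpha, w=300) cum 607  ← median
  x=15 (Eta, w=20) cum 627
  x=18 (Theta, w=100) cum 727
⇒ x* = 15
y-coordinate, sorted with cumulative weight:
  y=0 (Gamma, w=12) cum 12
  y=1 (Delta, w=100) cum 112
  y=3 (Epsilon, w=45) cum 157
  y=7 (Alpha, w=300) cum 457  ← median
  y=10 (Beta, w=75) cum 532
  y=11 (Eta, w=20) cum 552
  y=14 (Theta, w=100) cum 652
  y=16 (Zeta, w=75) cum 727
⇒ y* = 7

(15, 7)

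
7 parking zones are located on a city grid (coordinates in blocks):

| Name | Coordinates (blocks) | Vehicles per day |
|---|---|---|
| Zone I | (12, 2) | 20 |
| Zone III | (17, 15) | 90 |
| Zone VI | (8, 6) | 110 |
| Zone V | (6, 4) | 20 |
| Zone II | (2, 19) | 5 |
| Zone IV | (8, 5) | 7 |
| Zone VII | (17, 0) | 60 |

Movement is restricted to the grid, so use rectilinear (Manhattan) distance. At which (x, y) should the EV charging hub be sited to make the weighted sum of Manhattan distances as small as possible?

Manhattan distance separates: Σwᵢ(|x−xᵢ|+|y−yᵢ|) = Σwᵢ|x−xᵢ| + Σwᵢ|y−yᵢ|, so x and y are optimised independently as 1-D weighted medians.
Total weight W = 312; half = 156.
x-coordinate, sorted with cumulative weight:
  x=2 (Zone II, w=5) cum 5
  x=6 (Zone V, w=20) cum 25
  x=8 (Zone VI, w=110) cum 135
  x=8 (Zone IV, w=7) cum 142
  x=12 (Zone I, w=20) cum 162  ← median
  x=17 (Zone III, w=90) cum 252
  x=17 (Zone VII, w=60) cum 312
⇒ x* = 12
y-coordinate, sorted with cumulative weight:
  y=0 (Zone VII, w=60) cum 60
  y=2 (Zone I, w=20) cum 80
  y=4 (Zone V, w=20) cum 100
  y=5 (Zone IV, w=7) cum 107
  y=6 (Zone VI, w=110) cum 217  ← median
  y=15 (Zone III, w=90) cum 307
  y=19 (Zone II, w=5) cum 312
⇒ y* = 6

(12, 6)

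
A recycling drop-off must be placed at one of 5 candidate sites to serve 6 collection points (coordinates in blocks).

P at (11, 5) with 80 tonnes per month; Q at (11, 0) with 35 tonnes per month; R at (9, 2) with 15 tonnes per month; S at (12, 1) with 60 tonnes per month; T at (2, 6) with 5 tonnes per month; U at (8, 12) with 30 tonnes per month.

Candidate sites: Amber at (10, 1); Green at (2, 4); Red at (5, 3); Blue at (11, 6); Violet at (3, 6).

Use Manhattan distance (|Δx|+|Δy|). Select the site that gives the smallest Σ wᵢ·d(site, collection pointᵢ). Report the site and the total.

Blue, total 1055 blocks

Total weighted distance at each candidate:
  Amber (10, 1): total = 1075
  Green (2, 4): total = 2600
  Red (5, 3): total = 1960
  Blue (11, 6): total = 1055
  Violet (3, 6): total = 2535
Minimum is at Blue with total 1055 blocks.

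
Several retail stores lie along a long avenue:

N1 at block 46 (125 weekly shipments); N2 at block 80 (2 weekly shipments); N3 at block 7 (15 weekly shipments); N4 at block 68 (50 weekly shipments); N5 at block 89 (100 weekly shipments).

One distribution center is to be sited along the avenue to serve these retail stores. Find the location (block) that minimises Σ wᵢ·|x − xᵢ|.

x = 68

For a sum of weighted absolute distances on a line, the optimum is the weighted median (not the mean). Total weight W = 292; half-weight = 146.
Sort by position and accumulate weight:
  block 7 (N3, w=15) → cum 15
  block 46 (N1, w=125) → cum 140
  block 68 (N4, w=50) → cum 190  ≥ 146 → median here
  block 80 (N2, w=2) → cum 192
  block 89 (N5, w=100) → cum 292
Optimal location: block 68.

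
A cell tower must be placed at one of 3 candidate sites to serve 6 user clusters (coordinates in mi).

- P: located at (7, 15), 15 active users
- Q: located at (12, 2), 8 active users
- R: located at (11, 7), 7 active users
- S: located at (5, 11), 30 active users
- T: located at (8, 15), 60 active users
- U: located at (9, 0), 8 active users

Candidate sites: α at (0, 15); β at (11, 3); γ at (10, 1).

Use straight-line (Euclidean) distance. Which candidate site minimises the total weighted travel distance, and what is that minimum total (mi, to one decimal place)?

Total weighted distance at each candidate:
  α (0, 15): total = 1153.8
  β (11, 3): total = 1300.1
  γ (10, 1): total = 1470.5
Minimum is at α with total 1153.8 mi.

α, total 1153.8 mi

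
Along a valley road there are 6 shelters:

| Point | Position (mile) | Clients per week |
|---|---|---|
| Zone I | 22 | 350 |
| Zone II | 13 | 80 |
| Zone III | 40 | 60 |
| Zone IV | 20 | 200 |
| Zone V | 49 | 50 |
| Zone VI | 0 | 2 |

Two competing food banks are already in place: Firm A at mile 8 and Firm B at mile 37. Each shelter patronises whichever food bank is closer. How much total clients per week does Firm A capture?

632

The indifferent point is the midpoint (8+37)/2 = 22.5; shelters left of it (closer to Firm A at 8) go to Firm A, those right go to Firm B.
  Zone VI at 0 (w=2) → Firm A
  Zone II at 13 (w=80) → Firm A
  Zone IV at 20 (w=200) → Firm A
  Zone I at 22 (w=350) → Firm A
  Zone III at 40 (w=60) → Firm B
  Zone V at 49 (w=50) → Firm B
Firm A captures 632; Firm B captures 110.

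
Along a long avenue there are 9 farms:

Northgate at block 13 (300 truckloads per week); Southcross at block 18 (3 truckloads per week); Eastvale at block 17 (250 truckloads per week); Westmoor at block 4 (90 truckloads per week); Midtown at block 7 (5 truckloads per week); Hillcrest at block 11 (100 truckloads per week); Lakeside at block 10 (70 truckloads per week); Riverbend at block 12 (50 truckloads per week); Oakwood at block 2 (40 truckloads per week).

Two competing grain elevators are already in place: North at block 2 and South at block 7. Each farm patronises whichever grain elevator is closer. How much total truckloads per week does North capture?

130

The indifferent point is the midpoint (2+7)/2 = 4.5; farms left of it (closer to North at 2) go to North, those right go to South.
  Oakwood at 2 (w=40) → North
  Westmoor at 4 (w=90) → North
  Midtown at 7 (w=5) → South
  Lakeside at 10 (w=70) → South
  Hillcrest at 11 (w=100) → South
  Riverbend at 12 (w=50) → South
  Northgate at 13 (w=300) → South
  Eastvale at 17 (w=250) → South
  Southcross at 18 (w=3) → South
North captures 130; South captures 778.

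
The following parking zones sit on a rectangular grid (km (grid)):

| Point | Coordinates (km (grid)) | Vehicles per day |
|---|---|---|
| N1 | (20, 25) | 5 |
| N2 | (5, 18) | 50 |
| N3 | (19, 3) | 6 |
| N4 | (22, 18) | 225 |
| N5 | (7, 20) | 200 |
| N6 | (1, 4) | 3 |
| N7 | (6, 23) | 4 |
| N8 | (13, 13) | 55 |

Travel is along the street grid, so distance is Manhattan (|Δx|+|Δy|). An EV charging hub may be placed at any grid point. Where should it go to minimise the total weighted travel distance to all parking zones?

(13, 18)

Manhattan distance separates: Σwᵢ(|x−xᵢ|+|y−yᵢ|) = Σwᵢ|x−xᵢ| + Σwᵢ|y−yᵢ|, so x and y are optimised independently as 1-D weighted medians.
Total weight W = 548; half = 274.
x-coordinate, sorted with cumulative weight:
  x=1 (N6, w=3) cum 3
  x=5 (N2, w=50) cum 53
  x=6 (N7, w=4) cum 57
  x=7 (N5, w=200) cum 257
  x=13 (N8, w=55) cum 312  ← median
  x=19 (N3, w=6) cum 318
  x=20 (N1, w=5) cum 323
  x=22 (N4, w=225) cum 548
⇒ x* = 13
y-coordinate, sorted with cumulative weight:
  y=3 (N3, w=6) cum 6
  y=4 (N6, w=3) cum 9
  y=13 (N8, w=55) cum 64
  y=18 (N2, w=50) cum 114
  y=18 (N4, w=225) cum 339  ← median
  y=20 (N5, w=200) cum 539
  y=23 (N7, w=4) cum 543
  y=25 (N1, w=5) cum 548
⇒ y* = 18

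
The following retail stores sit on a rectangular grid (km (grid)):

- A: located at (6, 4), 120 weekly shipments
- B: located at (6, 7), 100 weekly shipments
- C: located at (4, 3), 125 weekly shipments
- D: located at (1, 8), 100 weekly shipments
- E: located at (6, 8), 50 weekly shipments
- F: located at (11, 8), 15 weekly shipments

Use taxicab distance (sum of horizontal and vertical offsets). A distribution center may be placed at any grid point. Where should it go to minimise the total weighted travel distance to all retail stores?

Manhattan distance separates: Σwᵢ(|x−xᵢ|+|y−yᵢ|) = Σwᵢ|x−xᵢ| + Σwᵢ|y−yᵢ|, so x and y are optimised independently as 1-D weighted medians.
Total weight W = 510; half = 255.
x-coordinate, sorted with cumulative weight:
  x=1 (D, w=100) cum 100
  x=4 (C, w=125) cum 225
  x=6 (A, w=120) cum 345  ← median
  x=6 (B, w=100) cum 445
  x=6 (E, w=50) cum 495
  x=11 (F, w=15) cum 510
⇒ x* = 6
y-coordinate, sorted with cumulative weight:
  y=3 (C, w=125) cum 125
  y=4 (A, w=120) cum 245
  y=7 (B, w=100) cum 345  ← median
  y=8 (D, w=100) cum 445
  y=8 (E, w=50) cum 495
  y=8 (F, w=15) cum 510
⇒ y* = 7

(6, 7)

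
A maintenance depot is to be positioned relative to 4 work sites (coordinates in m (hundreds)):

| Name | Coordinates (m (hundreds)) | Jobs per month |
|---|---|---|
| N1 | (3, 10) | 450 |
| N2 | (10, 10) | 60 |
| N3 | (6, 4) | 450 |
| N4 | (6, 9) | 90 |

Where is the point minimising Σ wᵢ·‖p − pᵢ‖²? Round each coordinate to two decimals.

The minimiser of Σwᵢ‖p−pᵢ‖² is the weighted centroid p* = (Σwᵢpᵢ)/(Σwᵢ).
Σwᵢ = 1050.
Σwᵢxᵢ = 450·3 + 60·10 + 450·6 + 90·6 = 5190.
Σwᵢyᵢ = 450·10 + 60·10 + 450·4 + 90·9 = 7710.
x* = 5190/1050 = 4.94, y* = 7710/1050 = 7.34.

(4.94, 7.34)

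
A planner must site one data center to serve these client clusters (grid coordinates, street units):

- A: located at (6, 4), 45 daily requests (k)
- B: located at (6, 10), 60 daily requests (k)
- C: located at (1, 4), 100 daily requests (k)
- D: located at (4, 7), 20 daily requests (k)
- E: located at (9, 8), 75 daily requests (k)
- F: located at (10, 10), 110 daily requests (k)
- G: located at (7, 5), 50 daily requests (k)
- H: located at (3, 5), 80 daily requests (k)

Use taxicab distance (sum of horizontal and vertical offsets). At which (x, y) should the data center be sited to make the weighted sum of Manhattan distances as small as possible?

Manhattan distance separates: Σwᵢ(|x−xᵢ|+|y−yᵢ|) = Σwᵢ|x−xᵢ| + Σwᵢ|y−yᵢ|, so x and y are optimised independently as 1-D weighted medians.
Total weight W = 540; half = 270.
x-coordinate, sorted with cumulative weight:
  x=1 (C, w=100) cum 100
  x=3 (H, w=80) cum 180
  x=4 (D, w=20) cum 200
  x=6 (A, w=45) cum 245
  x=6 (B, w=60) cum 305  ← median
  x=7 (G, w=50) cum 355
  x=9 (E, w=75) cum 430
  x=10 (F, w=110) cum 540
⇒ x* = 6
y-coordinate, sorted with cumulative weight:
  y=4 (A, w=45) cum 45
  y=4 (C, w=100) cum 145
  y=5 (G, w=50) cum 195
  y=5 (H, w=80) cum 275  ← median
  y=7 (D, w=20) cum 295
  y=8 (E, w=75) cum 370
  y=10 (B, w=60) cum 430
  y=10 (F, w=110) cum 540
⇒ y* = 5

(6, 5)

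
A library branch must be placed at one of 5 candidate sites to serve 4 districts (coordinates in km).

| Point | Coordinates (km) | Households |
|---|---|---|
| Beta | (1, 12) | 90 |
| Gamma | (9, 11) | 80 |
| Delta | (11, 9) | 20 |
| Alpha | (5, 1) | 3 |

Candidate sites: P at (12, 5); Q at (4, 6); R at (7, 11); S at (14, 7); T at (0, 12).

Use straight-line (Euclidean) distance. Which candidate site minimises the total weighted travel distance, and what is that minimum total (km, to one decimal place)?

Total weighted distance at each candidate:
  P (12, 5): total = 1816.8
  Q (4, 6): total = 1337.0
  R (7, 11): total = 827.5
  S (14, 7): total = 1870.4
  T (0, 12): total = 1078.7
Minimum is at R with total 827.5 km.

R, total 827.5 km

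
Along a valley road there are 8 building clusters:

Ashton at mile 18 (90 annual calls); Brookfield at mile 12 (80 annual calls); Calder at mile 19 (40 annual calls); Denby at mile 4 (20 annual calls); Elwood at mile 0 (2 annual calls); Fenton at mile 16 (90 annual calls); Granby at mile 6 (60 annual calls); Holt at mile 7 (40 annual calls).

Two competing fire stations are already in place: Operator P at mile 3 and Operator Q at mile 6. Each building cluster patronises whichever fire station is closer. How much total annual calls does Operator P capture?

The indifferent point is the midpoint (3+6)/2 = 4.5; building clusters left of it (closer to Operator P at 3) go to Operator P, those right go to Operator Q.
  Elwood at 0 (w=2) → Operator P
  Denby at 4 (w=20) → Operator P
  Granby at 6 (w=60) → Operator Q
  Holt at 7 (w=40) → Operator Q
  Brookfield at 12 (w=80) → Operator Q
  Fenton at 16 (w=90) → Operator Q
  Ashton at 18 (w=90) → Operator Q
  Calder at 19 (w=40) → Operator Q
Operator P captures 22; Operator Q captures 400.

22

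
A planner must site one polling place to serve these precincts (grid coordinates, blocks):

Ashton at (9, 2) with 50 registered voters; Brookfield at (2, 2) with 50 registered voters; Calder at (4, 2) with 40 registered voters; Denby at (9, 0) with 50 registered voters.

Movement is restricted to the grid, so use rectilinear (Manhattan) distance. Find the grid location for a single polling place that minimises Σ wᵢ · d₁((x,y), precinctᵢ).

Manhattan distance separates: Σwᵢ(|x−xᵢ|+|y−yᵢ|) = Σwᵢ|x−xᵢ| + Σwᵢ|y−yᵢ|, so x and y are optimised independently as 1-D weighted medians.
Total weight W = 190; half = 95.
x-coordinate, sorted with cumulative weight:
  x=2 (Brookfield, w=50) cum 50
  x=4 (Calder, w=40) cum 90
  x=9 (Ashton, w=50) cum 140  ← median
  x=9 (Denby, w=50) cum 190
⇒ x* = 9
y-coordinate, sorted with cumulative weight:
  y=0 (Denby, w=50) cum 50
  y=2 (Ashton, w=50) cum 100  ← median
  y=2 (Brookfield, w=50) cum 150
  y=2 (Calder, w=40) cum 190
⇒ y* = 2

(9, 2)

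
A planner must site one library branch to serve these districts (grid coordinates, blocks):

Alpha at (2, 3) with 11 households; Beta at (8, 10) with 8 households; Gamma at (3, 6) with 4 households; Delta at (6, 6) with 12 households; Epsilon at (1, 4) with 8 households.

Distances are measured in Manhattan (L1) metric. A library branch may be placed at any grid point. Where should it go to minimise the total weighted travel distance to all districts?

(3, 6)

Manhattan distance separates: Σwᵢ(|x−xᵢ|+|y−yᵢ|) = Σwᵢ|x−xᵢ| + Σwᵢ|y−yᵢ|, so x and y are optimised independently as 1-D weighted medians.
Total weight W = 43; half = 21.5.
x-coordinate, sorted with cumulative weight:
  x=1 (Epsilon, w=8) cum 8
  x=2 (Alpha, w=11) cum 19
  x=3 (Gamma, w=4) cum 23  ← median
  x=6 (Delta, w=12) cum 35
  x=8 (Beta, w=8) cum 43
⇒ x* = 3
y-coordinate, sorted with cumulative weight:
  y=3 (Alpha, w=11) cum 11
  y=4 (Epsilon, w=8) cum 19
  y=6 (Gamma, w=4) cum 23  ← median
  y=6 (Delta, w=12) cum 35
  y=10 (Beta, w=8) cum 43
⇒ y* = 6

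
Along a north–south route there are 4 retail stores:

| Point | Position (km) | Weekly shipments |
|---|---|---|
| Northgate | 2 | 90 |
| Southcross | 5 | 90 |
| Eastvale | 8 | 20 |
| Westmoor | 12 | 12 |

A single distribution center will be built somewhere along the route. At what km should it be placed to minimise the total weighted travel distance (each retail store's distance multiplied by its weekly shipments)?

For a sum of weighted absolute distances on a line, the optimum is the weighted median (not the mean). Total weight W = 212; half-weight = 106.
Sort by position and accumulate weight:
  km 2 (Northgate, w=90) → cum 90
  km 5 (Southcross, w=90) → cum 180  ≥ 106 → median here
  km 8 (Eastvale, w=20) → cum 200
  km 12 (Westmoor, w=12) → cum 212
Optimal location: km 5.

x = 5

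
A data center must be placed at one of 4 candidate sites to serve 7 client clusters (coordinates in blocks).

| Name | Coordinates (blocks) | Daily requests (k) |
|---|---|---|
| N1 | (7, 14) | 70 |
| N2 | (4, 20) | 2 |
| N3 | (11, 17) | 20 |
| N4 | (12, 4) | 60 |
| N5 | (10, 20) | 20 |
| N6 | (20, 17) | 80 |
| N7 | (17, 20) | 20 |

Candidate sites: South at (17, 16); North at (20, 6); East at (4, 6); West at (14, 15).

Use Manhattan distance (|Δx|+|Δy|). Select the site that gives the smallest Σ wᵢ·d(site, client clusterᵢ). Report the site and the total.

West, total 2450 blocks

Total weighted distance at each candidate:
  South (17, 16): total = 2654
  North (20, 6): total = 4230
  East (4, 6): total = 4858
  West (14, 15): total = 2450
Minimum is at West with total 2450 blocks.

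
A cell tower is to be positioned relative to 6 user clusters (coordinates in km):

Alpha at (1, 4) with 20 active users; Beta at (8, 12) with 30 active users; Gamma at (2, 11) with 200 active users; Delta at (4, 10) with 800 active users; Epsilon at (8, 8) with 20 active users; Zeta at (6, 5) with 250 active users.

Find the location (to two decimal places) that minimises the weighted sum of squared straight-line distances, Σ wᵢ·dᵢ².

The minimiser of Σwᵢ‖p−pᵢ‖² is the weighted centroid p* = (Σwᵢpᵢ)/(Σwᵢ).
Σwᵢ = 1320.
Σwᵢxᵢ = 20·1 + 30·8 + 200·2 + 800·4 + 20·8 + 250·6 = 5520.
Σwᵢyᵢ = 20·4 + 30·12 + 200·11 + 800·10 + 20·8 + 250·5 = 12050.
x* = 5520/1320 = 4.18, y* = 12050/1320 = 9.13.

(4.18, 9.13)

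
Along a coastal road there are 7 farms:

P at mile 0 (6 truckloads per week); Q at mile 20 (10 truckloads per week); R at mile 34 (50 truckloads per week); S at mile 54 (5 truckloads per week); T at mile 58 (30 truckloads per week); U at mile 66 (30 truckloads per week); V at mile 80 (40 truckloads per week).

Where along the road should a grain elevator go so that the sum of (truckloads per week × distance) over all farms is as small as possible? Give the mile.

For a sum of weighted absolute distances on a line, the optimum is the weighted median (not the mean). Total weight W = 171; half-weight = 85.5.
Sort by position and accumulate weight:
  mile 0 (P, w=6) → cum 6
  mile 20 (Q, w=10) → cum 16
  mile 34 (R, w=50) → cum 66
  mile 54 (S, w=5) → cum 71
  mile 58 (T, w=30) → cum 101  ≥ 85.5 → median here
  mile 66 (U, w=30) → cum 131
  mile 80 (V, w=40) → cum 171
Optimal location: mile 58.

x = 58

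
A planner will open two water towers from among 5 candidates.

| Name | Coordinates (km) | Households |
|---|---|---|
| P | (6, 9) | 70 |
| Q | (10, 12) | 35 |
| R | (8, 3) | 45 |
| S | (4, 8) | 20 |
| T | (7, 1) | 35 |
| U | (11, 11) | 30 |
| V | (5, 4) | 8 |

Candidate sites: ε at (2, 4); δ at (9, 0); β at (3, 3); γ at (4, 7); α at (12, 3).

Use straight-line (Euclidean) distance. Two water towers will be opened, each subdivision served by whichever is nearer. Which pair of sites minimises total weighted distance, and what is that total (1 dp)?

Evaluate every pair (each demand assigned to the nearer of the two):
  {δ, γ}: total = 979.1
  {γ, α}: total = 1127.0
  {β, γ}: total = 1132.6
  {ε, γ}: total = 1215.9
  {β, α}: total = 1490.5
  {ε, α}: total = 1494.7
  {ε, δ}: total = 1513.6
  {δ, β}: total = 1544.5
  {δ, α}: total = 1613.0
  {ε, β}: total = 1672.5
Best pair: {δ, γ} with total 979.1.

{δ, γ}, total 979.1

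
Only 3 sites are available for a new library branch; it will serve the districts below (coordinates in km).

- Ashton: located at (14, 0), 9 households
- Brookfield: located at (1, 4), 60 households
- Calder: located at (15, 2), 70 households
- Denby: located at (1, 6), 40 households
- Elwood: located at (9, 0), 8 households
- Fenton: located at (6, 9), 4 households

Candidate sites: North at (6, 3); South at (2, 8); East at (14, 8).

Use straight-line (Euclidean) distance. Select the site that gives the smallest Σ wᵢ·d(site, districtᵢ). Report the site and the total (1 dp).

North, total 1307.9 km

Total weighted distance at each candidate:
  North (6, 3): total = 1307.9
  South (2, 8): total = 1570.4
  East (14, 8): total = 1947.7
Minimum is at North with total 1307.9 km.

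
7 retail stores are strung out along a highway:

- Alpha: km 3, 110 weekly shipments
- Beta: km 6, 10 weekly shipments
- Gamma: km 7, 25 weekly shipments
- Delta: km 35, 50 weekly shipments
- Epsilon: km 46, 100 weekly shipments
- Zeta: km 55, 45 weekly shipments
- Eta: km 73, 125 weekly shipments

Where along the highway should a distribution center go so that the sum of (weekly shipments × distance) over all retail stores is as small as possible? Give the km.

x = 46

For a sum of weighted absolute distances on a line, the optimum is the weighted median (not the mean). Total weight W = 465; half-weight = 232.5.
Sort by position and accumulate weight:
  km 3 (Alpha, w=110) → cum 110
  km 6 (Beta, w=10) → cum 120
  km 7 (Gamma, w=25) → cum 145
  km 35 (Delta, w=50) → cum 195
  km 46 (Epsilon, w=100) → cum 295  ≥ 232.5 → median here
  km 55 (Zeta, w=45) → cum 340
  km 73 (Eta, w=125) → cum 465
Optimal location: km 46.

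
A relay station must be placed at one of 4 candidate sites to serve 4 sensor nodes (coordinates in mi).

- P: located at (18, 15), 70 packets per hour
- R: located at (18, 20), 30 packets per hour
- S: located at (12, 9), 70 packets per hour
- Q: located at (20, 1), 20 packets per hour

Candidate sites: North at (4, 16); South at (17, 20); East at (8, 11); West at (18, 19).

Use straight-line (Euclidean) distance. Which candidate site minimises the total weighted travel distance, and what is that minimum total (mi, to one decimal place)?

Total weighted distance at each candidate:
  North (4, 16): total = 2602.0
  South (17, 20): total = 1617.5
  East (8, 11): total = 1783.0
  West (18, 19): total = 1488.5
Minimum is at West with total 1488.5 mi.

West, total 1488.5 mi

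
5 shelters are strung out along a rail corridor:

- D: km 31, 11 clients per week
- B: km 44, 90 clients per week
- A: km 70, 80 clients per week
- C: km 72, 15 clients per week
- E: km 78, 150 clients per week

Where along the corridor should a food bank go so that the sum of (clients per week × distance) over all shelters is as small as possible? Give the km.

For a sum of weighted absolute distances on a line, the optimum is the weighted median (not the mean). Total weight W = 346; half-weight = 173.
Sort by position and accumulate weight:
  km 31 (D, w=11) → cum 11
  km 44 (B, w=90) → cum 101
  km 70 (A, w=80) → cum 181  ≥ 173 → median here
  km 72 (C, w=15) → cum 196
  km 78 (E, w=150) → cum 346
Optimal location: km 70.

x = 70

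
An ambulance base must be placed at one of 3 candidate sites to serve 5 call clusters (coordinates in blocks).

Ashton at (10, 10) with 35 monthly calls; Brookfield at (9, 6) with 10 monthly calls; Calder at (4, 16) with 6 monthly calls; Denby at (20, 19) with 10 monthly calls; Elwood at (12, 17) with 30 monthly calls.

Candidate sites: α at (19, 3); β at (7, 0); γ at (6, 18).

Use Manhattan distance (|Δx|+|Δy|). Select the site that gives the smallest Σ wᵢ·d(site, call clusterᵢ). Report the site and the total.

Total weighted distance at each candidate:
  α (19, 3): total = 1658
  β (7, 0): total = 1629
  γ (6, 18): total = 954
Minimum is at γ with total 954 blocks.

γ, total 954 blocks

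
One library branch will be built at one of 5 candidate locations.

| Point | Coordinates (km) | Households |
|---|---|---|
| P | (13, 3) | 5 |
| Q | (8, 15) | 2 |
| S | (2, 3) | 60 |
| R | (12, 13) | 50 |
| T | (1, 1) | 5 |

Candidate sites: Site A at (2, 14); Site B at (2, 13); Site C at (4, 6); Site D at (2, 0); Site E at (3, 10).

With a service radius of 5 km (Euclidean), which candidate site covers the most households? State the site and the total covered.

Coverage radius r = 5 km; a point is covered iff (Δx)²+(Δy)² ≤ 5² = 25.
  Site A (2, 14): covers {none} → 0
  Site B (2, 13): covers {none} → 0
  Site C (4, 6): covers {S} → 60
  Site D (2, 0): covers {S, T} → 65
  Site E (3, 10): covers {none} → 0
Maximum coverage at Site D: 65 households.

Site D, covering 65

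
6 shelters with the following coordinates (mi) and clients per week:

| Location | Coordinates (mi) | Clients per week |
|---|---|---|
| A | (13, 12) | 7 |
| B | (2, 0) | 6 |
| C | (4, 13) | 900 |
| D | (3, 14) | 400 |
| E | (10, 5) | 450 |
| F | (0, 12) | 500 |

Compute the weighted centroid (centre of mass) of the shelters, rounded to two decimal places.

The minimiser of Σwᵢ‖p−pᵢ‖² is the weighted centroid p* = (Σwᵢpᵢ)/(Σwᵢ).
Σwᵢ = 2263.
Σwᵢxᵢ = 7·13 + 6·2 + 900·4 + 400·3 + 450·10 + 500·0 = 9403.
Σwᵢyᵢ = 7·12 + 6·0 + 900·13 + 400·14 + 450·5 + 500·12 = 25634.
x* = 9403/2263 = 4.16, y* = 25634/2263 = 11.33.

(4.16, 11.33)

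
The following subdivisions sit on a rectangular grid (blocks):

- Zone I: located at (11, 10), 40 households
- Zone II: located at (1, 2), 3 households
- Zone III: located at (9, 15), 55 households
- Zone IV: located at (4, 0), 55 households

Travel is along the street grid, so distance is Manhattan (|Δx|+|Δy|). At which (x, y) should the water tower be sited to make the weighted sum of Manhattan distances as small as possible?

(9, 10)

Manhattan distance separates: Σwᵢ(|x−xᵢ|+|y−yᵢ|) = Σwᵢ|x−xᵢ| + Σwᵢ|y−yᵢ|, so x and y are optimised independently as 1-D weighted medians.
Total weight W = 153; half = 76.5.
x-coordinate, sorted with cumulative weight:
  x=1 (Zone II, w=3) cum 3
  x=4 (Zone IV, w=55) cum 58
  x=9 (Zone III, w=55) cum 113  ← median
  x=11 (Zone I, w=40) cum 153
⇒ x* = 9
y-coordinate, sorted with cumulative weight:
  y=0 (Zone IV, w=55) cum 55
  y=2 (Zone II, w=3) cum 58
  y=10 (Zone I, w=40) cum 98  ← median
  y=15 (Zone III, w=55) cum 153
⇒ y* = 10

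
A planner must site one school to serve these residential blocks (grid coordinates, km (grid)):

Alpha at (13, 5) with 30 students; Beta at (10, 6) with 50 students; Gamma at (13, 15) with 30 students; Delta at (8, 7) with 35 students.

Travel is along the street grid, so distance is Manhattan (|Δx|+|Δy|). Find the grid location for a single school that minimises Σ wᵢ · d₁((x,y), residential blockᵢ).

Manhattan distance separates: Σwᵢ(|x−xᵢ|+|y−yᵢ|) = Σwᵢ|x−xᵢ| + Σwᵢ|y−yᵢ|, so x and y are optimised independently as 1-D weighted medians.
Total weight W = 145; half = 72.5.
x-coordinate, sorted with cumulative weight:
  x=8 (Delta, w=35) cum 35
  x=10 (Beta, w=50) cum 85  ← median
  x=13 (Alpha, w=30) cum 115
  x=13 (Gamma, w=30) cum 145
⇒ x* = 10
y-coordinate, sorted with cumulative weight:
  y=5 (Alpha, w=30) cum 30
  y=6 (Beta, w=50) cum 80  ← median
  y=7 (Delta, w=35) cum 115
  y=15 (Gamma, w=30) cum 145
⇒ y* = 6

(10, 6)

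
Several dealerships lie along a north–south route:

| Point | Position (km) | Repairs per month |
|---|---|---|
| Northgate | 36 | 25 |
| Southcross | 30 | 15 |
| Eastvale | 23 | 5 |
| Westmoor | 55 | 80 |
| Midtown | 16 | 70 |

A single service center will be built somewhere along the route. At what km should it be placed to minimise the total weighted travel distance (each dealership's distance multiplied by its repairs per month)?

x = 36

For a sum of weighted absolute distances on a line, the optimum is the weighted median (not the mean). Total weight W = 195; half-weight = 97.5.
Sort by position and accumulate weight:
  km 16 (Midtown, w=70) → cum 70
  km 23 (Eastvale, w=5) → cum 75
  km 30 (Southcross, w=15) → cum 90
  km 36 (Northgate, w=25) → cum 115  ≥ 97.5 → median here
  km 55 (Westmoor, w=80) → cum 195
Optimal location: km 36.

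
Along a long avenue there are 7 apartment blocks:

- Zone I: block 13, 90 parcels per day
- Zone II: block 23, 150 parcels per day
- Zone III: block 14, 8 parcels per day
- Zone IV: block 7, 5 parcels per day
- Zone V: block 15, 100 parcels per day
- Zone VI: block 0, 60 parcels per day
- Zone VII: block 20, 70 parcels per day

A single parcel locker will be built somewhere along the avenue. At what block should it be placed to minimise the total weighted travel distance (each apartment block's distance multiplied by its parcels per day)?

x = 15

For a sum of weighted absolute distances on a line, the optimum is the weighted median (not the mean). Total weight W = 483; half-weight = 241.5.
Sort by position and accumulate weight:
  block 0 (Zone VI, w=60) → cum 60
  block 7 (Zone IV, w=5) → cum 65
  block 13 (Zone I, w=90) → cum 155
  block 14 (Zone III, w=8) → cum 163
  block 15 (Zone V, w=100) → cum 263  ≥ 241.5 → median here
  block 20 (Zone VII, w=70) → cum 333
  block 23 (Zone II, w=150) → cum 483
Optimal location: block 15.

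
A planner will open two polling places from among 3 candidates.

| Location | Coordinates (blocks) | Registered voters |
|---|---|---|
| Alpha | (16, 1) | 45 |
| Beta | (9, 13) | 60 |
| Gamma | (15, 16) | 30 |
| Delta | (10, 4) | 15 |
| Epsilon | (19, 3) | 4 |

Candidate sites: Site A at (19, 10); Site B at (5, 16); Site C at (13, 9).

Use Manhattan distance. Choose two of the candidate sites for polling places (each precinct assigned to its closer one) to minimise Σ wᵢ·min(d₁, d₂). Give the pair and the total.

{Site B, Site C}, total 1353

Evaluate every pair (each demand assigned to the nearer of the two):
  {Site B, Site C}: total = 1353
  {Site A, Site C}: total = 1393
  {Site A, Site B}: total = 1513
Best pair: {Site B, Site C} with total 1353.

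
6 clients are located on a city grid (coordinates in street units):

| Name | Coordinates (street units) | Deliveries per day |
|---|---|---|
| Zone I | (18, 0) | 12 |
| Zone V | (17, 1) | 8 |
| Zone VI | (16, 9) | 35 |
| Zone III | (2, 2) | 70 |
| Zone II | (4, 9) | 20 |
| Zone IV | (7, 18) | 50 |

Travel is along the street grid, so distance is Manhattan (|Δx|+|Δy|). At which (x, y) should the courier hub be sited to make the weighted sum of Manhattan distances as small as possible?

Manhattan distance separates: Σwᵢ(|x−xᵢ|+|y−yᵢ|) = Σwᵢ|x−xᵢ| + Σwᵢ|y−yᵢ|, so x and y are optimised independently as 1-D weighted medians.
Total weight W = 195; half = 97.5.
x-coordinate, sorted with cumulative weight:
  x=2 (Zone III, w=70) cum 70
  x=4 (Zone II, w=20) cum 90
  x=7 (Zone IV, w=50) cum 140  ← median
  x=16 (Zone VI, w=35) cum 175
  x=17 (Zone V, w=8) cum 183
  x=18 (Zone I, w=12) cum 195
⇒ x* = 7
y-coordinate, sorted with cumulative weight:
  y=0 (Zone I, w=12) cum 12
  y=1 (Zone V, w=8) cum 20
  y=2 (Zone III, w=70) cum 90
  y=9 (Zone VI, w=35) cum 125  ← median
  y=9 (Zone II, w=20) cum 145
  y=18 (Zone IV, w=50) cum 195
⇒ y* = 9

(7, 9)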